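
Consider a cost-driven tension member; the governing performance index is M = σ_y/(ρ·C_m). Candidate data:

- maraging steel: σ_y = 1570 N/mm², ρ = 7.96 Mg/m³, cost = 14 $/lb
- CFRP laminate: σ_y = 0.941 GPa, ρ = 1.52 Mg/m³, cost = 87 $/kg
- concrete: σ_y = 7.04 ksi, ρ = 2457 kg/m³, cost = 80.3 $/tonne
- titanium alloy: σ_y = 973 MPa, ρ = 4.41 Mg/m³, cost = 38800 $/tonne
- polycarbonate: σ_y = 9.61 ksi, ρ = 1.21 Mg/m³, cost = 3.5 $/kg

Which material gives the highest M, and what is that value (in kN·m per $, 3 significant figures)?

In SI units:
  maraging steel: σ_y = 1570 MPa, ρ = 7960 kg/m³, cost = 30.86 $/kg
  CFRP laminate: σ_y = 941.0 MPa, ρ = 1520 kg/m³, cost = 87.00 $/kg
  concrete: σ_y = 48.54 MPa, ρ = 2457 kg/m³, cost = 0.08030 $/kg
  titanium alloy: σ_y = 973.0 MPa, ρ = 4410 kg/m³, cost = 38.80 $/kg
  polycarbonate: σ_y = 66.26 MPa, ρ = 1210 kg/m³, cost = 3.500 $/kg
  concrete: M = 246 kN·m per $
  polycarbonate: M = 15.6 kN·m per $
  CFRP laminate: M = 7.12 kN·m per $
  maraging steel: M = 6.39 kN·m per $
  titanium alloy: M = 5.69 kN·m per $
Highest index: concrete.

concrete, M = 246 kN·m per $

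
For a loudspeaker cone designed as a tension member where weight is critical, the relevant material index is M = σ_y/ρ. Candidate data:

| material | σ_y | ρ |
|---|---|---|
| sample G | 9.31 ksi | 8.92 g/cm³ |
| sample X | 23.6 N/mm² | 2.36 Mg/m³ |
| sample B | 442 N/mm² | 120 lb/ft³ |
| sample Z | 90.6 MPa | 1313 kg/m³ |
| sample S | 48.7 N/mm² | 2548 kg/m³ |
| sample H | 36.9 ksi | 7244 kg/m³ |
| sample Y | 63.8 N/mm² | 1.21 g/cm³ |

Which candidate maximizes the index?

sample B

After converting to SI:
  sample G: σ_y = 64.19 MPa, ρ = 8920 kg/m³
  sample X: σ_y = 23.60 MPa, ρ = 2360 kg/m³
  sample B: σ_y = 442.0 MPa, ρ = 1922 kg/m³
  sample Z: σ_y = 90.60 MPa, ρ = 1313 kg/m³
  sample S: σ_y = 48.70 MPa, ρ = 2548 kg/m³
  sample H: σ_y = 254.4 MPa, ρ = 7244 kg/m³
  sample Y: σ_y = 63.80 MPa, ρ = 1210 kg/m³
  sample B: M = 230 kN·m/kg
  sample Z: M = 69.0 kN·m/kg
  sample Y: M = 52.7 kN·m/kg
  sample H: M = 35.1 kN·m/kg
  sample S: M = 19.1 kN·m/kg
  sample X: M = 10.0 kN·m/kg
  sample G: M = 7.20 kN·m/kg
Sample B ranks first.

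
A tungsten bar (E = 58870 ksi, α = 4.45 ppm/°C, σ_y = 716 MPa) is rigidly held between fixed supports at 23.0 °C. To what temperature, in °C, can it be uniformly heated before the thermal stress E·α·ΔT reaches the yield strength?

E = 58870 ksi = 405.9 GPa.
E·α·ΔT = 716.0 MPa ⇒ ΔT = 716.0 / (405.9×10³ × 4.45×10⁻⁶) = 396.4 K.
T = 23.0 + 396.4 = 419.4 °C.

419 °C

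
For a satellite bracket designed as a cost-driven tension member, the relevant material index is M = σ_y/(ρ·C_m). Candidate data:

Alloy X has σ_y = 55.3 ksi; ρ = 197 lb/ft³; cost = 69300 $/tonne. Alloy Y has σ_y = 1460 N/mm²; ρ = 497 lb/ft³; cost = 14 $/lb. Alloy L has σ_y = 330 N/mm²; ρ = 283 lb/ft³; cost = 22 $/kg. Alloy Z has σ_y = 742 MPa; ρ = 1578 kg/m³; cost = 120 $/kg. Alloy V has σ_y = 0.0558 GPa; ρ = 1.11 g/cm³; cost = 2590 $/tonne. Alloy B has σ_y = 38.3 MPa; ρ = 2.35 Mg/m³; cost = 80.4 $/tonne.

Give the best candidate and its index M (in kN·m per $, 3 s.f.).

alloy B, M = 203 kN·m per $

Convert each candidate to consistent units, then evaluate M:
  alloy X: σ_y = 381.3 MPa, ρ = 3156 kg/m³, cost = 69.30 $/kg
  alloy Y: σ_y = 1460 MPa, ρ = 7961 kg/m³, cost = 30.86 $/kg
  alloy L: σ_y = 330.0 MPa, ρ = 4533 kg/m³, cost = 22.00 $/kg
  alloy Z: σ_y = 742.0 MPa, ρ = 1578 kg/m³, cost = 120.0 $/kg
  alloy V: σ_y = 55.80 MPa, ρ = 1110 kg/m³, cost = 2.590 $/kg
  alloy B: σ_y = 38.30 MPa, ρ = 2350 kg/m³, cost = 0.08040 $/kg
  alloy B: M = 203 kN·m per $
  alloy V: M = 19.4 kN·m per $
  alloy Y: M = 5.94 kN·m per $
  alloy Z: M = 3.92 kN·m per $
  alloy L: M = 3.31 kN·m per $
  alloy X: M = 1.74 kN·m per $
The maximum is for alloy B.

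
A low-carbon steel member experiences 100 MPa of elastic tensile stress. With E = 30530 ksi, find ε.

4.75×10⁻⁴

E = 30530 ksi = 210.5 GPa = 210500 MPa.
ε = σ/E = 100 / 210500 = 4.75×10⁻⁴.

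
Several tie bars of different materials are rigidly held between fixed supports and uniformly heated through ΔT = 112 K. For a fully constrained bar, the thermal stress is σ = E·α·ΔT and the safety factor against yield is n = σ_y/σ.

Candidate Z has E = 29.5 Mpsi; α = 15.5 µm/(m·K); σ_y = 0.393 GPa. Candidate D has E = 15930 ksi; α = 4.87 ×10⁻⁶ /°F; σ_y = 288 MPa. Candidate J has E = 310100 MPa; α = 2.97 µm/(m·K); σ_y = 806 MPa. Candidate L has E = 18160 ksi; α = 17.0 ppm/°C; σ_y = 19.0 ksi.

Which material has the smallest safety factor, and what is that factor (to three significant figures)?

Converting E to GPa, α to ×10⁻⁶/K, σ_y to MPa, then σ and n for each:
  candidate Z: E = 203.4, α = 15.5, σ_y = 393.0 → σ = 353 MPa, n = 1.11
  candidate D: E = 109.8, α = 8.77, σ_y = 288.0 → σ = 108 MPa, n = 2.67
  candidate J: E = 310.1, α = 2.97, σ_y = 806.0 → σ = 103 MPa, n = 7.81
  candidate L: E = 125.2, α = 17.0, σ_y = 131.0 → σ = 238 MPa, n = 0.550
Smallest n: candidate L with n = 0.550.

candidate L, n = 0.550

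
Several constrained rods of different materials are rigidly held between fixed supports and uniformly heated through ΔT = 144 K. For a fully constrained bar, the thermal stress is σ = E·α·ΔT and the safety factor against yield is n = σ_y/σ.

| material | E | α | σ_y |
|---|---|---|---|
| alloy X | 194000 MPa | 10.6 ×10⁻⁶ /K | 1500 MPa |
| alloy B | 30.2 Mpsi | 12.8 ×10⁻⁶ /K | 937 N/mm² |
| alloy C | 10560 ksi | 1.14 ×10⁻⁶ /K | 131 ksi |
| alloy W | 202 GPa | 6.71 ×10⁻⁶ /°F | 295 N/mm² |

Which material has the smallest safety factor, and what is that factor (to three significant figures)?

alloy W, n = 0.840

In consistent units (E in GPa, α in ×10⁻⁶/K, σ_y in MPa):
  alloy X: E = 194.0, α = 10.6, σ_y = 1500 → σ = 296 MPa, n = 5.07
  alloy B: E = 208.2, α = 12.8, σ_y = 937.0 → σ = 384 MPa, n = 2.44
  alloy C: E = 72.81, α = 1.14, σ_y = 903.2 → σ = 12.0 MPa, n = 75.6
  alloy W: E = 202.0, α = 12.1, σ_y = 295.0 → σ = 351 MPa, n = 0.840
Smallest n: alloy W with n = 0.840.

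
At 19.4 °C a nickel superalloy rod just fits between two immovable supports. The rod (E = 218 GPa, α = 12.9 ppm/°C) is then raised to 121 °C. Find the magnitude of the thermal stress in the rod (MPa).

ΔT = 101.6 K. Constrained thermal stress σ = E·α·ΔT = 218.0×10³ MPa × 12.9×10⁻⁶ × 101.6 = 286 MPa (compressive).

286 MPa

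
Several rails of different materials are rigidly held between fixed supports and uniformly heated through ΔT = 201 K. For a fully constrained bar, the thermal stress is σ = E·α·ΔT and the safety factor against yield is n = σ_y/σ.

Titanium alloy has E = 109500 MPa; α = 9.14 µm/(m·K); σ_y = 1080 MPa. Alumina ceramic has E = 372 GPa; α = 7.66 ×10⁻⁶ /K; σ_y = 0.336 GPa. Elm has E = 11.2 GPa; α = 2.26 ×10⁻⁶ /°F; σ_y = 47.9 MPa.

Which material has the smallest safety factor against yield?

Converting E to GPa, α to ×10⁻⁶/K, σ_y to MPa, then σ and n for each:
  titanium alloy: E = 109.5, α = 9.14, σ_y = 1080 → σ = 201 MPa, n = 5.37
  alumina ceramic: E = 372.0, α = 7.66, σ_y = 336.0 → σ = 573 MPa, n = 0.587
  elm: E = 11.20, α = 4.07, σ_y = 47.90 → σ = 9.16 MPa, n = 5.23
Smallest n: alumina ceramic with n = 0.587.

alumina ceramic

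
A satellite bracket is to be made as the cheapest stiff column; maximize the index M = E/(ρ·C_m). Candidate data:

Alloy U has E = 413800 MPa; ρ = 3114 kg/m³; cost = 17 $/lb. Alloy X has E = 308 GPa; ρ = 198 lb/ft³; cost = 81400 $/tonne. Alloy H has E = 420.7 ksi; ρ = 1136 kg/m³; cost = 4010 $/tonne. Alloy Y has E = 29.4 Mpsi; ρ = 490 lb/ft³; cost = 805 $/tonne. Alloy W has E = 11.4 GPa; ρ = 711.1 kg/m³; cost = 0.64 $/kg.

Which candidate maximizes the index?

After converting to SI:
  alloy U: E = 413.8 GPa, ρ = 3114 kg/m³, cost = 37.48 $/kg
  alloy X: E = 308.0 GPa, ρ = 3172 kg/m³, cost = 81.40 $/kg
  alloy H: E = 2.901 GPa, ρ = 1136 kg/m³, cost = 4.010 $/kg
  alloy Y: E = 202.7 GPa, ρ = 7849 kg/m³, cost = 0.8050 $/kg
  alloy W: E = 11.40 GPa, ρ = 711.1 kg/m³, cost = 0.6400 $/kg
  alloy Y: M = 32.1 MN·m per $
  alloy W: M = 25.0 MN·m per $
  alloy U: M = 3.55 MN·m per $
  alloy X: M = 1.19 MN·m per $
  alloy H: M = 0.637 MN·m per $
Highest index: alloy Y.

alloy Y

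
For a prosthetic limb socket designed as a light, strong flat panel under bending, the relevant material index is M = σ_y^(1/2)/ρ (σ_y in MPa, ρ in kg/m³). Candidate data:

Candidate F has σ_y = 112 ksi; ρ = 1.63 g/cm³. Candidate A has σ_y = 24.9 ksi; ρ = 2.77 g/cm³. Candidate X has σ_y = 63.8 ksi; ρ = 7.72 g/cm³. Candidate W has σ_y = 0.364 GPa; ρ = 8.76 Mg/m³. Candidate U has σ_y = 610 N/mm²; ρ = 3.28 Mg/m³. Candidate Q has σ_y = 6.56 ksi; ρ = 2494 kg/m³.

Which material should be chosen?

candidate F

Convert each candidate to consistent units, then evaluate M:
  candidate F: σ_y = 772.2 MPa, ρ = 1630 kg/m³
  candidate A: σ_y = 171.7 MPa, ρ = 2770 kg/m³
  candidate X: σ_y = 439.9 MPa, ρ = 7720 kg/m³
  candidate W: σ_y = 364.0 MPa, ρ = 8760 kg/m³
  candidate U: σ_y = 610.0 MPa, ρ = 3280 kg/m³
  candidate Q: σ_y = 45.23 MPa, ρ = 2494 kg/m³
  candidate F: M = 17.0×10⁻³
  candidate U: M = 7.53×10⁻³
  candidate A: M = 4.73×10⁻³
  candidate X: M = 2.72×10⁻³
  candidate Q: M = 2.70×10⁻³
  candidate W: M = 2.18×10⁻³
The maximum is for candidate F.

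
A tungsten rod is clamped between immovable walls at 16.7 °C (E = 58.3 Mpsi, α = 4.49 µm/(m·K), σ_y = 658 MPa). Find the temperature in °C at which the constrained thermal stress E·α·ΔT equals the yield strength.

381 °C

E = 58.3 Mpsi = 402.0 GPa.
E·α·ΔT = 658.0 MPa ⇒ ΔT = 658.0 / (402.0×10³ × 4.49×10⁻⁶) = 364.6 K.
T = 16.7 + 364.6 = 381.3 °C.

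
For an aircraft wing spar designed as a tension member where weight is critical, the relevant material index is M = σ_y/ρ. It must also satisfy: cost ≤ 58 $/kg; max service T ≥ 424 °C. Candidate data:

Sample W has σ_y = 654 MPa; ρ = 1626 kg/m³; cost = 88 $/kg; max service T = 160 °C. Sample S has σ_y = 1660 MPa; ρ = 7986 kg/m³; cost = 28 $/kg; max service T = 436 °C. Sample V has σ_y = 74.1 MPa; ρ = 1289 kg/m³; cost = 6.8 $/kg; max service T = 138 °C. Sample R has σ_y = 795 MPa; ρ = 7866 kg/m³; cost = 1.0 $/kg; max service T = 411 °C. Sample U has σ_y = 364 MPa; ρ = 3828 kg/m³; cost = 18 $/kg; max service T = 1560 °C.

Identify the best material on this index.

Screen on constraints: cost ≤ 58 $/kg; max service T ≥ 424 °C. Survivors: sample S, sample U.
Per-candidate index values:
  sample S: M = 208 kN·m/kg
  sample U: M = 95.1 kN·m/kg
Sample S has the largest M.

sample S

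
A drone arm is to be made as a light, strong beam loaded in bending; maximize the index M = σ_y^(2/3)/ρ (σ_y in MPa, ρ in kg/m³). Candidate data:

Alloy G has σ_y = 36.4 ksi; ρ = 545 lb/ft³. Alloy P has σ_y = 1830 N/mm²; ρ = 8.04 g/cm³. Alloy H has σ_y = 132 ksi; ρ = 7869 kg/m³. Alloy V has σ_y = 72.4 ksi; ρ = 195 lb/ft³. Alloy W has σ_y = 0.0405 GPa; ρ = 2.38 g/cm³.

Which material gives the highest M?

alloy V

After converting to SI:
  alloy G: σ_y = 251.0 MPa, ρ = 8730 kg/m³
  alloy P: σ_y = 1830 MPa, ρ = 8040 kg/m³
  alloy H: σ_y = 910.1 MPa, ρ = 7869 kg/m³
  alloy V: σ_y = 499.2 MPa, ρ = 3124 kg/m³
  alloy W: σ_y = 40.50 MPa, ρ = 2380 kg/m³
  alloy V: M = 20.1×10⁻³
  alloy P: M = 18.6×10⁻³
  alloy H: M = 11.9×10⁻³
  alloy W: M = 4.96×10⁻³
  alloy G: M = 4.56×10⁻³
Alloy V has the largest M.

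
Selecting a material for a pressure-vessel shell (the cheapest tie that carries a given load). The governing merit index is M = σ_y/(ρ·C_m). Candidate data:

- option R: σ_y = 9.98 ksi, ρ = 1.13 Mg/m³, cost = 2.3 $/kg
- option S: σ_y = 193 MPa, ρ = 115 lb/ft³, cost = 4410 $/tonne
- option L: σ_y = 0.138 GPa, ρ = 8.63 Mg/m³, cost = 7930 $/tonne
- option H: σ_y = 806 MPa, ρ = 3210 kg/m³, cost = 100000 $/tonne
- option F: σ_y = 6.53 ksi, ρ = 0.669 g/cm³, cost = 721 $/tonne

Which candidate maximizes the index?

option F

Convert each candidate to consistent units, then evaluate M:
  option R: σ_y = 68.81 MPa, ρ = 1130 kg/m³, cost = 2.300 $/kg
  option S: σ_y = 193.0 MPa, ρ = 1842 kg/m³, cost = 4.410 $/kg
  option L: σ_y = 138.0 MPa, ρ = 8630 kg/m³, cost = 7.930 $/kg
  option H: σ_y = 806.0 MPa, ρ = 3210 kg/m³, cost = 100.0 $/kg
  option F: σ_y = 45.02 MPa, ρ = 669.0 kg/m³, cost = 0.7210 $/kg
  option F: M = 93.3 kN·m per $
  option R: M = 26.5 kN·m per $
  option S: M = 23.8 kN·m per $
  option H: M = 2.51 kN·m per $
  option L: M = 2.02 kN·m per $
Highest index: option F.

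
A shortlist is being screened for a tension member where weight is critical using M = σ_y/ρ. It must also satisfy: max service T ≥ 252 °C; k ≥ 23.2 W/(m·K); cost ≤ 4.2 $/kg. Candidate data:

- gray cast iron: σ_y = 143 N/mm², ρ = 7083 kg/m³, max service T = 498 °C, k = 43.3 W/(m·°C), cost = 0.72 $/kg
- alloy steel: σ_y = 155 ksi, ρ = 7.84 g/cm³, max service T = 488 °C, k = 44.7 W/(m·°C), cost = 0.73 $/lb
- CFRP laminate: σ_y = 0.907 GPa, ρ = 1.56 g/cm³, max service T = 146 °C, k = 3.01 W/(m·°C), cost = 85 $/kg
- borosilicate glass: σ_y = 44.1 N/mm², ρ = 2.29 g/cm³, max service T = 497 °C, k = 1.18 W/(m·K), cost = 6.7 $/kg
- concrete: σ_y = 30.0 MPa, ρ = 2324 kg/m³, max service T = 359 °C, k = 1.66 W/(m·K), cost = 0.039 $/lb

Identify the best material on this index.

alloy steel

Screen on constraints: max service T ≥ 252 °C; k ≥ 23.2 W/(m·K); cost ≤ 4.2 $/kg. Survivors: gray cast iron, alloy steel.
After converting to SI:
  gray cast iron: σ_y = 143.0 MPa, ρ = 7083 kg/m³
  alloy steel: σ_y = 1069 MPa, ρ = 7840 kg/m³
  alloy steel: M = 136 kN·m/kg
  gray cast iron: M = 20.2 kN·m/kg
Highest index: alloy steel.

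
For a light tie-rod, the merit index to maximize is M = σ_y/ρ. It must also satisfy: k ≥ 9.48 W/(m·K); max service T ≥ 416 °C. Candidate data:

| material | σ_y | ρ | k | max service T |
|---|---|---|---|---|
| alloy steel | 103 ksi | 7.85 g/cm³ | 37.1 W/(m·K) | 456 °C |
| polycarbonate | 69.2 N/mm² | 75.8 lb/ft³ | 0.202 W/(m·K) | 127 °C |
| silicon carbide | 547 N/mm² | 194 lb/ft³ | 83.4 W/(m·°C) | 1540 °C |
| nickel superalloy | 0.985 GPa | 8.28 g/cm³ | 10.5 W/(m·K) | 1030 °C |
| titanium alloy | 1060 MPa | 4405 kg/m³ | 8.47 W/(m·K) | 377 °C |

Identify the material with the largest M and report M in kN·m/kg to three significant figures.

Screen on constraints: k ≥ 9.48 W/(m·K); max service T ≥ 416 °C. Survivors: alloy steel, silicon carbide, nickel superalloy.
In SI units:
  alloy steel: σ_y = 710.2 MPa, ρ = 7850 kg/m³
  silicon carbide: σ_y = 547.0 MPa, ρ = 3108 kg/m³
  nickel superalloy: σ_y = 985.0 MPa, ρ = 8280 kg/m³
  silicon carbide: M = 176 kN·m/kg
  nickel superalloy: M = 119 kN·m/kg
  alloy steel: M = 90.5 kN·m/kg
Highest index: silicon carbide.

silicon carbide, M = 176 kN·m/kg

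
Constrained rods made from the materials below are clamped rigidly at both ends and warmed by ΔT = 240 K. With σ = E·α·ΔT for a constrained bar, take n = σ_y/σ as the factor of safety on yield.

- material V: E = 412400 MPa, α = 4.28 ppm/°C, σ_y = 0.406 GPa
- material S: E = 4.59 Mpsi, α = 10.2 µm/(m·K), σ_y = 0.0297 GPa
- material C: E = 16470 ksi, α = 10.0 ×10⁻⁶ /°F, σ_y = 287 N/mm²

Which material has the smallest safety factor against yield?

Converting E to GPa, α to ×10⁻⁶/K, σ_y to MPa, then σ and n for each:
  material V: E = 412.4, α = 4.28, σ_y = 406.0 → σ = 424 MPa, n = 0.958
  material S: E = 31.65, α = 10.2, σ_y = 29.70 → σ = 77.5 MPa, n = 0.383
  material C: E = 113.6, α = 18.0, σ_y = 287.0 → σ = 491 MPa, n = 0.585
Material S has the lowest safety factor, n = 0.383.

material S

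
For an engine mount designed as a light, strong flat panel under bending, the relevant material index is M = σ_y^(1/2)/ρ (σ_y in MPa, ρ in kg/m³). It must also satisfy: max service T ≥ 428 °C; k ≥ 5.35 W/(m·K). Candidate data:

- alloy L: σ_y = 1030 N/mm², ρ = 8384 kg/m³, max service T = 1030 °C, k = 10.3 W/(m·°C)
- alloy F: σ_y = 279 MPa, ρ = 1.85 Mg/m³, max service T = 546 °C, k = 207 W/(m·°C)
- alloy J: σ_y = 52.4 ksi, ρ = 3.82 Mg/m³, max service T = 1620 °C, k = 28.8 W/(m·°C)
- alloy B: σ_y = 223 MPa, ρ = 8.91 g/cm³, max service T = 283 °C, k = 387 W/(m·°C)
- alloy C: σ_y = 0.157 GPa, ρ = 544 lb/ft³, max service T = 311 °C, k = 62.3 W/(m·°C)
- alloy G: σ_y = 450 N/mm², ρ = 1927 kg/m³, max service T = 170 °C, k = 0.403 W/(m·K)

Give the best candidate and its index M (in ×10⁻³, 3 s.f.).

alloy F, M = 9.03×10⁻³

Screen on constraints: max service T ≥ 428 °C; k ≥ 5.35 W/(m·K). Survivors: alloy L, alloy F, alloy J.
Convert each candidate to consistent units, then evaluate M:
  alloy L: σ_y = 1030 MPa, ρ = 8384 kg/m³
  alloy F: σ_y = 279.0 MPa, ρ = 1850 kg/m³
  alloy J: σ_y = 361.3 MPa, ρ = 3820 kg/m³
  alloy F: M = 9.03×10⁻³
  alloy J: M = 4.98×10⁻³
  alloy L: M = 3.83×10⁻³
Highest index: alloy F.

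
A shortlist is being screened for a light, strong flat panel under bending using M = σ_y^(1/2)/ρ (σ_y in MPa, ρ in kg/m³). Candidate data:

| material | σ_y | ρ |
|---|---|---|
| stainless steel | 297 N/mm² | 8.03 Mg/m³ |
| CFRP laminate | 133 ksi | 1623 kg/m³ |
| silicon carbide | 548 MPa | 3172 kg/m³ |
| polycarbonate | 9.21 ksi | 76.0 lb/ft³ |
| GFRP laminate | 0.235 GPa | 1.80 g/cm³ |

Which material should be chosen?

CFRP laminate

Convert each candidate to consistent units, then evaluate M:
  stainless steel: σ_y = 297.0 MPa, ρ = 8030 kg/m³
  CFRP laminate: σ_y = 917.0 MPa, ρ = 1623 kg/m³
  silicon carbide: σ_y = 548.0 MPa, ρ = 3172 kg/m³
  polycarbonate: σ_y = 63.50 MPa, ρ = 1217 kg/m³
  GFRP laminate: σ_y = 235.0 MPa, ρ = 1800 kg/m³
  CFRP laminate: M = 18.7×10⁻³
  GFRP laminate: M = 8.52×10⁻³
  silicon carbide: M = 7.38×10⁻³
  polycarbonate: M = 6.55×10⁻³
  stainless steel: M = 2.15×10⁻³
The maximum is for CFRP laminate.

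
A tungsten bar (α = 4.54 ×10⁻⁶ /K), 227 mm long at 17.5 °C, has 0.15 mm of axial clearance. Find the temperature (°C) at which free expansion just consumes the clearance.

α·L₀·ΔT = 0.15 mm ⇒ ΔT = 0.15 / (4.54×10⁻⁶ × 227.0) = 145.5 K.
T = 17.5 + 145.5 = 163.0 °C.

163 °C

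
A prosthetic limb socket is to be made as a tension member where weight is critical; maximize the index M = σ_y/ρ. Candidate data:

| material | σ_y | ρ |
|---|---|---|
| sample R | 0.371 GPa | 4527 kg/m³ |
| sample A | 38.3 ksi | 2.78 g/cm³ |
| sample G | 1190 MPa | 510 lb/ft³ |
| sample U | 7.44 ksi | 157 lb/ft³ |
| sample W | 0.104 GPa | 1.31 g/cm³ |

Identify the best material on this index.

sample G

After converting to SI:
  sample R: σ_y = 371.0 MPa, ρ = 4527 kg/m³
  sample A: σ_y = 264.1 MPa, ρ = 2780 kg/m³
  sample G: σ_y = 1190 MPa, ρ = 8169 kg/m³
  sample U: σ_y = 51.30 MPa, ρ = 2515 kg/m³
  sample W: σ_y = 104.0 MPa, ρ = 1310 kg/m³
  sample G: M = 146 kN·m/kg
  sample A: M = 95.0 kN·m/kg
  sample R: M = 82.0 kN·m/kg
  sample W: M = 79.4 kN·m/kg
  sample U: M = 20.4 kN·m/kg
Sample G ranks first.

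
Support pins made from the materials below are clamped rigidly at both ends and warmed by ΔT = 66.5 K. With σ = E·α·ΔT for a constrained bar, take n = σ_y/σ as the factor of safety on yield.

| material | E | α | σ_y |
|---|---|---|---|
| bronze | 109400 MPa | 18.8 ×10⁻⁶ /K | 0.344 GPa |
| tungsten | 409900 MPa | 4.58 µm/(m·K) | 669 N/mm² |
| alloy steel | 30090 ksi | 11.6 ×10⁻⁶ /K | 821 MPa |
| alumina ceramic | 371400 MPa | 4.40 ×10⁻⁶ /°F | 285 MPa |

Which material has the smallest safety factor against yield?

alumina ceramic

With everything in SI (GPa, ×10⁻⁶/K, MPa):
  bronze: E = 109.4, α = 18.8, σ_y = 344.0 → σ = 137 MPa, n = 2.52
  tungsten: E = 409.9, α = 4.58, σ_y = 669.0 → σ = 125 MPa, n = 5.36
  alloy steel: E = 207.5, α = 11.6, σ_y = 821.0 → σ = 160 MPa, n = 5.13
  alumina ceramic: E = 371.4, α = 7.92, σ_y = 285.0 → σ = 196 MPa, n = 1.46
Smallest n: alumina ceramic with n = 1.46.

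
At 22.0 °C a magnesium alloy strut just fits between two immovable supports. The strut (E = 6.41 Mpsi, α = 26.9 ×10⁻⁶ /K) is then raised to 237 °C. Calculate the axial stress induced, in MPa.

256 MPa

E = 6.41 Mpsi = 44.20 GPa.
ΔT = 215.0 K. Constrained thermal stress σ = E·α·ΔT = 44.20×10³ MPa × 26.9×10⁻⁶ × 215.0 = 256 MPa (compressive).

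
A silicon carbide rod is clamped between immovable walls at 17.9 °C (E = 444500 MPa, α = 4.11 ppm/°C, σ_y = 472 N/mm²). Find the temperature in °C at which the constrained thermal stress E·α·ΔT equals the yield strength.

276 °C

E = 444500 MPa = 444.5 GPa.
σ_y = 472 N/mm² = 472.0 MPa.
E·α·ΔT = 472.0 MPa ⇒ ΔT = 472.0 / (444.5×10³ × 4.11×10⁻⁶) = 258.4 K.
T = 17.9 + 258.4 = 276.3 °C.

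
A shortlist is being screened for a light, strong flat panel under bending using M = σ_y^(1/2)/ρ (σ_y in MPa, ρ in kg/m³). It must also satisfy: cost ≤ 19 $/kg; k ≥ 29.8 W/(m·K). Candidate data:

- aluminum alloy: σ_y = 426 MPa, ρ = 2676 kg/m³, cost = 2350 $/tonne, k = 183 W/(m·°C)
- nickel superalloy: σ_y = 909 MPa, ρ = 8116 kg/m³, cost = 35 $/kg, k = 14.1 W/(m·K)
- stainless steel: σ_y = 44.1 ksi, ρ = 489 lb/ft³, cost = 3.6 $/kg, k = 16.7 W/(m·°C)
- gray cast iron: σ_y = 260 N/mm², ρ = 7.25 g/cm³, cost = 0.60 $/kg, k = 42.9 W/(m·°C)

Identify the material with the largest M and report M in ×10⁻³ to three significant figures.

Screen on constraints: cost ≤ 19 $/kg; k ≥ 29.8 W/(m·K). Survivors: aluminum alloy, gray cast iron.
In SI units:
  aluminum alloy: σ_y = 426.0 MPa, ρ = 2676 kg/m³
  gray cast iron: σ_y = 260.0 MPa, ρ = 7250 kg/m³
  aluminum alloy: M = 7.71×10⁻³
  gray cast iron: M = 2.22×10⁻³
Highest index: aluminum alloy.

aluminum alloy, M = 7.71×10⁻³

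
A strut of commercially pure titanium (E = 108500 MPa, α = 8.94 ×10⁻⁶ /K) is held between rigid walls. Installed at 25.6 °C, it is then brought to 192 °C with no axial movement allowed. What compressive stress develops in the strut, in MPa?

E = 108500 MPa = 108.5 GPa.
ΔT = 166.4 K. Constrained thermal stress σ = E·α·ΔT = 108.5×10³ MPa × 8.94×10⁻⁶ × 166.4 = 161 MPa (compressive).

161 MPa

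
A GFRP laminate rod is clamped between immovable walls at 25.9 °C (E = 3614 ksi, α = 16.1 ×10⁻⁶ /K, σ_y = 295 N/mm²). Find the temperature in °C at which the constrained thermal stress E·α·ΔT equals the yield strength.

E = 3614 ksi = 24.92 GPa.
σ_y = 295 N/mm² = 295.0 MPa.
E·α·ΔT = 295.0 MPa ⇒ ΔT = 295.0 / (24.92×10³ × 16.1×10⁻⁶) = 735.3 K.
T = 25.9 + 735.3 = 761.2 °C.

761 °C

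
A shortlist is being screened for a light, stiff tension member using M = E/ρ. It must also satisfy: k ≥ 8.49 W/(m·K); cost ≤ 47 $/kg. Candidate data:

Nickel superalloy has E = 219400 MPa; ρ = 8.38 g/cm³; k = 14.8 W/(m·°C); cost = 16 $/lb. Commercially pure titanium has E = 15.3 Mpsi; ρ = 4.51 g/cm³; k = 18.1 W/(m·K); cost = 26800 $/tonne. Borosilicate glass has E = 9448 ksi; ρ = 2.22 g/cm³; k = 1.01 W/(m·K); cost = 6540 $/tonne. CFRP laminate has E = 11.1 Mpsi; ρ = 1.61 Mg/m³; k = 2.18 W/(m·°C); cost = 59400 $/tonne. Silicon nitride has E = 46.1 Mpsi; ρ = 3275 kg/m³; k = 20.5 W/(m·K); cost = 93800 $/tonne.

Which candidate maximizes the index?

Screen on constraints: k ≥ 8.49 W/(m·K); cost ≤ 47 $/kg. Survivors: nickel superalloy, commercially pure titanium.
In SI units:
  nickel superalloy: E = 219.4 GPa, ρ = 8380 kg/m³
  commercially pure titanium: E = 105.5 GPa, ρ = 4510 kg/m³
  nickel superalloy: M = 26.2 MN·m/kg
  commercially pure titanium: M = 23.4 MN·m/kg
Nickel superalloy ranks first.

nickel superalloy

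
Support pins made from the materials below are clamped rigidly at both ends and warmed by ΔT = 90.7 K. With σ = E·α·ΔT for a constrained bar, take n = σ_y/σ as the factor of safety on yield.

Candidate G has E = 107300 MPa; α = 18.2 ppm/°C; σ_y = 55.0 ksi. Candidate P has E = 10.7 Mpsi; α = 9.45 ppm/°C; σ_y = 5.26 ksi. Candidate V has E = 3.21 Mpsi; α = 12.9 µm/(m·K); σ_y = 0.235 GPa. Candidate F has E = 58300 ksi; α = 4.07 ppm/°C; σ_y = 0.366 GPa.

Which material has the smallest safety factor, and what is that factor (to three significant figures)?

candidate P, n = 0.574

With everything in SI (GPa, ×10⁻⁶/K, MPa):
  candidate G: E = 107.3, α = 18.2, σ_y = 379.2 → σ = 177 MPa, n = 2.14
  candidate P: E = 73.77, α = 9.45, σ_y = 36.27 → σ = 63.2 MPa, n = 0.574
  candidate V: E = 22.13, α = 12.9, σ_y = 235.0 → σ = 25.9 MPa, n = 9.08
  candidate F: E = 402.0, α = 4.07, σ_y = 366.0 → σ = 148 MPa, n = 2.47
The minimum is candidate P at n = 0.574.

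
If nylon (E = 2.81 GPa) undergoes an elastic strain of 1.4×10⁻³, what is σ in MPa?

3.93 MPa

σ = E·ε = 2810 MPa × 1.4×10⁻³ = 3.93 MPa.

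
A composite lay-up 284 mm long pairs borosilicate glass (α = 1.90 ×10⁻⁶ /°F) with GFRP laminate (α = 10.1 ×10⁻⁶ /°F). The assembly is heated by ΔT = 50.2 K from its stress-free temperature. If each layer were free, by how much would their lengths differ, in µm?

210 µm

borosilicate glass: α = 1.90×10⁻⁶/°F × 9/5 = 3.42×10⁻⁶/K.
GFRP laminate: α = 10.1×10⁻⁶/°F × 9/5 = 18.2×10⁻⁶/K.
Δα = |3.42 − 18.2|×10⁻⁶/K = 14.8×10⁻⁶/K.
ΔL_mismatch = Δα·L·ΔT = 14.8×10⁻⁶ × 284.0 mm × 50.2 K = 210 µm.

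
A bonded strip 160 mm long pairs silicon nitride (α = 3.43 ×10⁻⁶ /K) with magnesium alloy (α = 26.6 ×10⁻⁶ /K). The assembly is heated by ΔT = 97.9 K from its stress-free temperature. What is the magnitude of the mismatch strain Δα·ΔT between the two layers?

2.27×10⁻³

Δα = |3.43 − 26.6|×10⁻⁶/K = 23.2×10⁻⁶/K.
Mismatch strain = Δα·ΔT = 23.2×10⁻⁶ × 97.9 = 2.27×10⁻³.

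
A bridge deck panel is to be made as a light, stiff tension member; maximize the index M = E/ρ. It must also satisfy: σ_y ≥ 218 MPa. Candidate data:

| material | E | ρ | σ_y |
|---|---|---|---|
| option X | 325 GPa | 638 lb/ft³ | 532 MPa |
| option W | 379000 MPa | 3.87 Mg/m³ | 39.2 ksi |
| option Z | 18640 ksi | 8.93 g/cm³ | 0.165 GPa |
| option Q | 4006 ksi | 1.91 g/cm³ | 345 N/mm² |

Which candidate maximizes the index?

Screen on constraints: σ_y ≥ 218 MPa. Survivors: option X, option W, option Q.
Putting every candidate on a common basis:
  option X: E = 325.0 GPa, ρ = 10220 kg/m³
  option W: E = 379.0 GPa, ρ = 3870 kg/m³
  option Q: E = 27.62 GPa, ρ = 1910 kg/m³
  option W: M = 97.9 MN·m/kg
  option X: M = 31.8 MN·m/kg
  option Q: M = 14.5 MN·m/kg
Option W has the largest M.

option W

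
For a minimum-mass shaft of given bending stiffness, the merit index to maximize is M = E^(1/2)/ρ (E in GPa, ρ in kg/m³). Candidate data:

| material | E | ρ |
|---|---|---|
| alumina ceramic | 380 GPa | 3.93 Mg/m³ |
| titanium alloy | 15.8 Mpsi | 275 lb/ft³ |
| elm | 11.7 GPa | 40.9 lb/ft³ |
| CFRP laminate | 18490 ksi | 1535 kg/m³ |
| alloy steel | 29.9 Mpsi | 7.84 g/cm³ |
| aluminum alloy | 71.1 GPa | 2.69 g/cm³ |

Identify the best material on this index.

After converting to SI:
  alumina ceramic: E = 380.0 GPa, ρ = 3930 kg/m³
  titanium alloy: E = 108.9 GPa, ρ = 4405 kg/m³
  elm: E = 11.70 GPa, ρ = 655.2 kg/m³
  CFRP laminate: E = 127.5 GPa, ρ = 1535 kg/m³
  alloy steel: E = 206.2 GPa, ρ = 7840 kg/m³
  aluminum alloy: E = 71.10 GPa, ρ = 2690 kg/m³
  CFRP laminate: M = 7.36×10⁻³
  elm: M = 5.22×10⁻³
  alumina ceramic: M = 4.96×10⁻³
  aluminum alloy: M = 3.13×10⁻³
  titanium alloy: M = 2.37×10⁻³
  alloy steel: M = 1.83×10⁻³
CFRP laminate has the largest M.

CFRP laminate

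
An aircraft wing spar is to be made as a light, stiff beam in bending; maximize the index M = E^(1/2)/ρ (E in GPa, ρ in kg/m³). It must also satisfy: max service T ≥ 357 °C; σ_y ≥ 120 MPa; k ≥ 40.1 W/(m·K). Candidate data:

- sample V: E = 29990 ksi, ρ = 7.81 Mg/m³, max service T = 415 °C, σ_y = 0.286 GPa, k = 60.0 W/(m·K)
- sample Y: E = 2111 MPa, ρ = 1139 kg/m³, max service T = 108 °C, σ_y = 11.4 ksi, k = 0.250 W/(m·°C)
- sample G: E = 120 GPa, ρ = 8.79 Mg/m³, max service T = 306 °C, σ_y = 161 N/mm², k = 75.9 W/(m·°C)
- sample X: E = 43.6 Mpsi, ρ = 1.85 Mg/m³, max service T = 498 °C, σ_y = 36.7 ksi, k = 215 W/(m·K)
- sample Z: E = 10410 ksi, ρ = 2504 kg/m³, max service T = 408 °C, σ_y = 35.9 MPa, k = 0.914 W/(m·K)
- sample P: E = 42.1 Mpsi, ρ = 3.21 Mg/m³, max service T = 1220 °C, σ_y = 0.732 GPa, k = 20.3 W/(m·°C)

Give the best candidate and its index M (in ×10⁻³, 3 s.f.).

Screen on constraints: max service T ≥ 357 °C; σ_y ≥ 120 MPa; k ≥ 40.1 W/(m·K). Survivors: sample V, sample X.
Convert each candidate to consistent units, then evaluate M:
  sample V: E = 206.8 GPa, ρ = 7810 kg/m³
  sample X: E = 300.6 GPa, ρ = 1850 kg/m³
  sample X: M = 9.37×10⁻³
  sample V: M = 1.84×10⁻³
The maximum is for sample X.

sample X, M = 9.37×10⁻³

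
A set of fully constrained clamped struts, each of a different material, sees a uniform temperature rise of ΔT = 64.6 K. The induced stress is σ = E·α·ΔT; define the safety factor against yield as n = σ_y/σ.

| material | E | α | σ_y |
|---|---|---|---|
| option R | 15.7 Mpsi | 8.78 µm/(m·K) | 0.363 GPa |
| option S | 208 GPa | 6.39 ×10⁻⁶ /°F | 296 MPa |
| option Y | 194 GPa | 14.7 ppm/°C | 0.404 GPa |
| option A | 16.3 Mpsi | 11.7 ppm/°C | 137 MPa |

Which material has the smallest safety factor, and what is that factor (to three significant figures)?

option A, n = 1.61

With everything in SI (GPa, ×10⁻⁶/K, MPa):
  option R: E = 108.2, α = 8.78, σ_y = 363.0 → σ = 61.4 MPa, n = 5.91
  option S: E = 208.0, α = 11.5, σ_y = 296.0 → σ = 155 MPa, n = 1.92
  option Y: E = 194.0, α = 14.7, σ_y = 404.0 → σ = 184 MPa, n = 2.19
  option A: E = 112.4, α = 11.7, σ_y = 137.0 → σ = 84.9 MPa, n = 1.61
Option A has the lowest safety factor, n = 1.61.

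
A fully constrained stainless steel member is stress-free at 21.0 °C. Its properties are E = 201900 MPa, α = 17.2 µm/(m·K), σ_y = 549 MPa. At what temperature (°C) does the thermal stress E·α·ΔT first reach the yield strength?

E = 201900 MPa = 201.9 GPa.
E·α·ΔT = 549.0 MPa ⇒ ΔT = 549.0 / (201.9×10³ × 17.2×10⁻⁶) = 158.1 K.
T = 21.0 + 158.1 = 179.1 °C.

179 °C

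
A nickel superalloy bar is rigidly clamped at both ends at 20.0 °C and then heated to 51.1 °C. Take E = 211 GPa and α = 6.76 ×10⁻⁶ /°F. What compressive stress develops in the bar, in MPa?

79.8 MPa

α = 6.76×10⁻⁶/°F × 9/5 = 12.2×10⁻⁶/K.
ΔT = 31.10 K. Constrained thermal stress σ = E·α·ΔT = 211.0×10³ MPa × 12.2×10⁻⁶ × 31.10 = 79.8 MPa (compressive).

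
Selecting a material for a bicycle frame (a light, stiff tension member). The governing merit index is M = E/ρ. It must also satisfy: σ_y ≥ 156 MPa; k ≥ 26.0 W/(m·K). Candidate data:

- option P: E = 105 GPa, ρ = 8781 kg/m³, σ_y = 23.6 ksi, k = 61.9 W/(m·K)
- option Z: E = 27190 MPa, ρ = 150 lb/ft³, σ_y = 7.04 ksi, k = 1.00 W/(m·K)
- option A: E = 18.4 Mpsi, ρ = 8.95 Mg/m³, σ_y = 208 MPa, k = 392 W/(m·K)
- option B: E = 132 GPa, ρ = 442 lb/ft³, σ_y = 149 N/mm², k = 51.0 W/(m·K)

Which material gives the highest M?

Screen on constraints: σ_y ≥ 156 MPa; k ≥ 26.0 W/(m·K). Survivors: option P, option A.
In SI units:
  option P: E = 105.0 GPa, ρ = 8781 kg/m³
  option A: E = 126.9 GPa, ρ = 8950 kg/m³
  option A: M = 14.2 MN·m/kg
  option P: M = 12.0 MN·m/kg
Option A ranks first.

option A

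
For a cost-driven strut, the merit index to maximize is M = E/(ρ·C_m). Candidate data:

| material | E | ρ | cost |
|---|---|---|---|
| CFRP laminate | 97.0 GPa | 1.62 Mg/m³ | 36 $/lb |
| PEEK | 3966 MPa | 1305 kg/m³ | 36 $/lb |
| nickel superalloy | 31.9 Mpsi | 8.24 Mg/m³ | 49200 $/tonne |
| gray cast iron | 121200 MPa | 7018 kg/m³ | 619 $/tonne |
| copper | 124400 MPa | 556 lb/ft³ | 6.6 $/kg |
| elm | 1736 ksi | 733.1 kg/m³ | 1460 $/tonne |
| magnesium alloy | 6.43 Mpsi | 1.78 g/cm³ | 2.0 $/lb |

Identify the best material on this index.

gray cast iron

Normalizing units and computing the index:
  CFRP laminate: E = 97.00 GPa, ρ = 1620 kg/m³, cost = 79.37 $/kg
  PEEK: E = 3.966 GPa, ρ = 1305 kg/m³, cost = 79.37 $/kg
  nickel superalloy: E = 219.9 GPa, ρ = 8240 kg/m³, cost = 49.20 $/kg
  gray cast iron: E = 121.2 GPa, ρ = 7018 kg/m³, cost = 0.6190 $/kg
  copper: E = 124.4 GPa, ρ = 8906 kg/m³, cost = 6.600 $/kg
  elm: E = 11.97 GPa, ρ = 733.1 kg/m³, cost = 1.460 $/kg
  magnesium alloy: E = 44.33 GPa, ρ = 1780 kg/m³, cost = 4.409 $/kg
  gray cast iron: M = 27.9 MN·m per $
  elm: M = 11.2 MN·m per $
  magnesium alloy: M = 5.65 MN·m per $
  copper: M = 2.12 MN·m per $
  CFRP laminate: M = 0.754 MN·m per $
  nickel superalloy: M = 0.543 MN·m per $
  PEEK: M = 0.0383 MN·m per $
Gray cast iron ranks first.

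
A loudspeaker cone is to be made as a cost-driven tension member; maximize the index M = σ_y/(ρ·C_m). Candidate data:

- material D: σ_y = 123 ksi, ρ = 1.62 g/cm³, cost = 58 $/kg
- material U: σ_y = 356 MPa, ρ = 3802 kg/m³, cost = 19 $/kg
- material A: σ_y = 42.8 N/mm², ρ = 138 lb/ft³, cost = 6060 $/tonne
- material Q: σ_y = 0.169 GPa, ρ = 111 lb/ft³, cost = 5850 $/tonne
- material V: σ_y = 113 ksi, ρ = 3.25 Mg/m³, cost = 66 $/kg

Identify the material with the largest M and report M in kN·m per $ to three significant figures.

material Q, M = 16.2 kN·m per $

In SI units:
  material D: σ_y = 848.1 MPa, ρ = 1620 kg/m³, cost = 58.00 $/kg
  material U: σ_y = 356.0 MPa, ρ = 3802 kg/m³, cost = 19.00 $/kg
  material A: σ_y = 42.80 MPa, ρ = 2211 kg/m³, cost = 6.060 $/kg
  material Q: σ_y = 169.0 MPa, ρ = 1778 kg/m³, cost = 5.850 $/kg
  material V: σ_y = 779.1 MPa, ρ = 3250 kg/m³, cost = 66.00 $/kg
  material Q: M = 16.2 kN·m per $
  material D: M = 9.03 kN·m per $
  material U: M = 4.93 kN·m per $
  material V: M = 3.63 kN·m per $
  material A: M = 3.20 kN·m per $
Highest index: material Q.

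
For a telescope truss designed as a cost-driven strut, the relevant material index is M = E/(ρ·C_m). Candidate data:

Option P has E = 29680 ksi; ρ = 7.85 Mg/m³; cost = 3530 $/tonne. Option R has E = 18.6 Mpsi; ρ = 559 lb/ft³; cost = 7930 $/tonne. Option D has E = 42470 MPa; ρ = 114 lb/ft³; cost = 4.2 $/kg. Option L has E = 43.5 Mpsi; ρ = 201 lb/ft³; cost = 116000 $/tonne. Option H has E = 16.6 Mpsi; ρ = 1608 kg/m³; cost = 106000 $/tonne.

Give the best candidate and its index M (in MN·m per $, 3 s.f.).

Normalizing units and computing the index:
  option P: E = 204.6 GPa, ρ = 7850 kg/m³, cost = 3.530 $/kg
  option R: E = 128.2 GPa, ρ = 8954 kg/m³, cost = 7.930 $/kg
  option D: E = 42.47 GPa, ρ = 1826 kg/m³, cost = 4.200 $/kg
  option L: E = 299.9 GPa, ρ = 3220 kg/m³, cost = 116.0 $/kg
  option H: E = 114.5 GPa, ρ = 1608 kg/m³, cost = 106.0 $/kg
  option P: M = 7.38 MN·m per $
  option D: M = 5.54 MN·m per $
  option R: M = 1.81 MN·m per $
  option L: M = 0.803 MN·m per $
  option H: M = 0.671 MN·m per $
Highest index: option P.

option P, M = 7.38 MN·m per $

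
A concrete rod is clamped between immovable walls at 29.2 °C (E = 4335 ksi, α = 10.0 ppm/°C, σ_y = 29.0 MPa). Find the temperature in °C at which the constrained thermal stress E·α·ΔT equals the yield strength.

E = 4335 ksi = 29.89 GPa.
E·α·ΔT = 29.00 MPa ⇒ ΔT = 29.00 / (29.89×10³ × 10.0×10⁻⁶) = 97.03 K.
T = 29.2 + 97.03 = 126.2 °C.

126 °C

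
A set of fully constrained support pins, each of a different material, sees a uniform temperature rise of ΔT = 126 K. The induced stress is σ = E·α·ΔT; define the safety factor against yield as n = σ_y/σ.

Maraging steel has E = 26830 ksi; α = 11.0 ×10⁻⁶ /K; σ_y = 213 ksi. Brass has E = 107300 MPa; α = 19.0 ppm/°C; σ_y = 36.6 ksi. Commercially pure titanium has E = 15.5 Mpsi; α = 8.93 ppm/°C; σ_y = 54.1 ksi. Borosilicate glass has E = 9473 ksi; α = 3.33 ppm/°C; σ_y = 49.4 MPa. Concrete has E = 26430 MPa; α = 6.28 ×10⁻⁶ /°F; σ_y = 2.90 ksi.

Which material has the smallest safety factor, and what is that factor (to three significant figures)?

Converting E to GPa, α to ×10⁻⁶/K, σ_y to MPa, then σ and n for each:
  maraging steel: E = 185.0, α = 11.0, σ_y = 1469 → σ = 256 MPa, n = 5.73
  brass: E = 107.3, α = 19.0, σ_y = 252.3 → σ = 257 MPa, n = 0.982
  commercially pure titanium: E = 106.9, α = 8.93, σ_y = 373.0 → σ = 120 MPa, n = 3.10
  borosilicate glass: E = 65.31, α = 3.33, σ_y = 49.40 → σ = 27.4 MPa, n = 1.80
  concrete: E = 26.43, α = 11.3, σ_y = 19.99 → σ = 37.6 MPa, n = 0.531
The minimum is concrete at n = 0.531.

concrete, n = 0.531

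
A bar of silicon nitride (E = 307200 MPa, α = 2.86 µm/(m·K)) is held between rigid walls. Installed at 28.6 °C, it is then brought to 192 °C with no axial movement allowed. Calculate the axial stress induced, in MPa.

144 MPa

E = 307200 MPa = 307.2 GPa.
ΔT = 163.4 K. Constrained thermal stress σ = E·α·ΔT = 307.2×10³ MPa × 2.86×10⁻⁶ × 163.4 = 144 MPa (compressive).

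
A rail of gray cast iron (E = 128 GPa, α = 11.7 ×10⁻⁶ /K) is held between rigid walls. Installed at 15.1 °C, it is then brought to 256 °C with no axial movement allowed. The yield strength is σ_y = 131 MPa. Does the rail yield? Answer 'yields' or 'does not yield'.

ΔT = 240.9 K. Constrained thermal stress σ = E·α·ΔT = 128.0×10³ MPa × 11.7×10⁻⁶ × 240.9 = 361 MPa (compressive).
Compare to σ_y = 131 MPa: σ ≥ σ_y, so it yields.

yields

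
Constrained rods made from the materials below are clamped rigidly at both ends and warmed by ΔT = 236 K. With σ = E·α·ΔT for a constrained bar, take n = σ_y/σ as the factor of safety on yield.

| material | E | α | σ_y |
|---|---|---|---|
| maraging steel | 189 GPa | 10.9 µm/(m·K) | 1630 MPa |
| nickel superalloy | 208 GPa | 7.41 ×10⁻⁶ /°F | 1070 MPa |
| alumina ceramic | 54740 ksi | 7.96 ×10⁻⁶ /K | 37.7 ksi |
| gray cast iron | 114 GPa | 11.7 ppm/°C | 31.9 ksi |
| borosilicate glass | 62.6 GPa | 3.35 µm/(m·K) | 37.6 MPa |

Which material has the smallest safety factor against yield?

alumina ceramic

With everything in SI (GPa, ×10⁻⁶/K, MPa):
  maraging steel: E = 189.0, α = 10.9, σ_y = 1630 → σ = 486 MPa, n = 3.35
  nickel superalloy: E = 208.0, α = 13.3, σ_y = 1070 → σ = 655 MPa, n = 1.63
  alumina ceramic: E = 377.4, α = 7.96, σ_y = 259.9 → σ = 709 MPa, n = 0.367
  gray cast iron: E = 114.0, α = 11.7, σ_y = 219.9 → σ = 315 MPa, n = 0.699
  borosilicate glass: E = 62.60, α = 3.35, σ_y = 37.60 → σ = 49.5 MPa, n = 0.760
Alumina ceramic has the lowest safety factor, n = 0.367.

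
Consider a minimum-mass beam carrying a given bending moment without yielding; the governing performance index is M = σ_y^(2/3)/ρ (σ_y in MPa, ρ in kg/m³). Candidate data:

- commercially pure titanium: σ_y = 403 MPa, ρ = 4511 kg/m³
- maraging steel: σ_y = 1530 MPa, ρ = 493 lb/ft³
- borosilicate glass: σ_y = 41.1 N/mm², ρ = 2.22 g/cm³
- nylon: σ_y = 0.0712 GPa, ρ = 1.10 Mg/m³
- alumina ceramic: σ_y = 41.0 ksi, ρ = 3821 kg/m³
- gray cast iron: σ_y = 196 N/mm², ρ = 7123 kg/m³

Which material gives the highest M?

maraging steel

After converting to SI:
  commercially pure titanium: σ_y = 403.0 MPa, ρ = 4511 kg/m³
  maraging steel: σ_y = 1530 MPa, ρ = 7897 kg/m³
  borosilicate glass: σ_y = 41.10 MPa, ρ = 2220 kg/m³
  nylon: σ_y = 71.20 MPa, ρ = 1100 kg/m³
  alumina ceramic: σ_y = 282.7 MPa, ρ = 3821 kg/m³
  gray cast iron: σ_y = 196.0 MPa, ρ = 7123 kg/m³
  maraging steel: M = 16.8×10⁻³
  nylon: M = 15.6×10⁻³
  commercially pure titanium: M = 12.1×10⁻³
  alumina ceramic: M = 11.3×10⁻³
  borosilicate glass: M = 5.36×10⁻³
  gray cast iron: M = 4.74×10⁻³
Maraging steel has the largest M.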